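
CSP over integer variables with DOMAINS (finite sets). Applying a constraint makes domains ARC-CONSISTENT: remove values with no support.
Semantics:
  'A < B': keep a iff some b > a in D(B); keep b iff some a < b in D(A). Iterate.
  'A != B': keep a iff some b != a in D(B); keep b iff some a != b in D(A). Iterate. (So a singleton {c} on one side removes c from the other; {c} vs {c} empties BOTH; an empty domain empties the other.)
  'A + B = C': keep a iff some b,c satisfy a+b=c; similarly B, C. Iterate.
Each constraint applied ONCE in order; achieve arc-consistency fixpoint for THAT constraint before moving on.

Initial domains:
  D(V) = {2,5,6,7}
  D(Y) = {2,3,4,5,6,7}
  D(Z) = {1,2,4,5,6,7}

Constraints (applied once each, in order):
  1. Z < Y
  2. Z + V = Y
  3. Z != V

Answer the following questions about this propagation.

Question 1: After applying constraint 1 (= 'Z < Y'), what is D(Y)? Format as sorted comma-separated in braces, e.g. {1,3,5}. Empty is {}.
Answer: {2,3,4,5,6,7}

Derivation:
Constraint 1 (Z < Y) on D(Z)={1,2,4,5,6,7} D(Y)={2,3,4,5,6,7}: Z {1,2,4,5,6,7}->{1,2,4,5,6}
So after constraint 1: D(Y) = {2,3,4,5,6,7}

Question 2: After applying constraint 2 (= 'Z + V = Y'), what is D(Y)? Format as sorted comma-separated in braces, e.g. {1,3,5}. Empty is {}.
Constraint 1 (Z < Y) on D(Z)={1,2,4,5,6,7} D(Y)={2,3,4,5,6,7}: Z {1,2,4,5,6,7}->{1,2,4,5,6}
Constraint 2 (Z + V = Y) on D(Z)={1,2,4,5,6} D(V)={2,5,6,7} D(Y)={2,3,4,5,6,7}: Z {1,2,4,5,6}->{1,2,4,5}; V {2,5,6,7}->{2,5,6}; Y {2,3,4,5,6,7}->{3,4,6,7}
So after constraint 2: D(Y) = {3,4,6,7}

Answer: {3,4,6,7}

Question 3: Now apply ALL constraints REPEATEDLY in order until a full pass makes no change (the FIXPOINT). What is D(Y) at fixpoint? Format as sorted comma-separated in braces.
Answer: {3,4,6,7}

Derivation:
pass 0 (initial): D(Y)={2,3,4,5,6,7}
pass 1: V {2,5,6,7}->{2,5,6}; Y {2,3,4,5,6,7}->{3,4,6,7}; Z {1,2,4,5,6,7}->{1,2,4,5}
pass 2: no change
Fixpoint after 2 passes: D(Y) = {3,4,6,7}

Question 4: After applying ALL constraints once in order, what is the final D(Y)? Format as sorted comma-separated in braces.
Answer: {3,4,6,7}

Derivation:
Constraint 1 (Z < Y) on D(Z)={1,2,4,5,6,7} D(Y)={2,3,4,5,6,7}: Z {1,2,4,5,6,7}->{1,2,4,5,6}
Constraint 2 (Z + V = Y) on D(Z)={1,2,4,5,6} D(V)={2,5,6,7} D(Y)={2,3,4,5,6,7}: Z {1,2,4,5,6}->{1,2,4,5}; V {2,5,6,7}->{2,5,6}; Y {2,3,4,5,6,7}->{3,4,6,7}
Constraint 3 (Z != V) on D(Z)={1,2,4,5} D(V)={2,5,6}: no change
So after all 3 constraints: D(Y) = {3,4,6,7}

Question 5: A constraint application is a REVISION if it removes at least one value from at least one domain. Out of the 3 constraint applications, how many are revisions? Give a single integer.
Constraint 1 (Z < Y) on D(Z)={1,2,4,5,6,7} D(Y)={2,3,4,5,6,7}: Z {1,2,4,5,6,7}->{1,2,4,5,6} => REVISION
Constraint 2 (Z + V = Y) on D(Z)={1,2,4,5,6} D(V)={2,5,6,7} D(Y)={2,3,4,5,6,7}: Z {1,2,4,5,6}->{1,2,4,5}; V {2,5,6,7}->{2,5,6}; Y {2,3,4,5,6,7}->{3,4,6,7} => REVISION
Constraint 3 (Z != V) on D(Z)={1,2,4,5} D(V)={2,5,6}: no change => not a revision
Total revisions = 2

Answer: 2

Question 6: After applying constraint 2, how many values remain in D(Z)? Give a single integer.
Answer: 4

Derivation:
Constraint 1 (Z < Y) on D(Z)={1,2,4,5,6,7} D(Y)={2,3,4,5,6,7}: Z {1,2,4,5,6,7}->{1,2,4,5,6}
Constraint 2 (Z + V = Y) on D(Z)={1,2,4,5,6} D(V)={2,5,6,7} D(Y)={2,3,4,5,6,7}: Z {1,2,4,5,6}->{1,2,4,5}; V {2,5,6,7}->{2,5,6}; Y {2,3,4,5,6,7}->{3,4,6,7}
So after constraint 2: D(Z)={1,2,4,5}, size = 4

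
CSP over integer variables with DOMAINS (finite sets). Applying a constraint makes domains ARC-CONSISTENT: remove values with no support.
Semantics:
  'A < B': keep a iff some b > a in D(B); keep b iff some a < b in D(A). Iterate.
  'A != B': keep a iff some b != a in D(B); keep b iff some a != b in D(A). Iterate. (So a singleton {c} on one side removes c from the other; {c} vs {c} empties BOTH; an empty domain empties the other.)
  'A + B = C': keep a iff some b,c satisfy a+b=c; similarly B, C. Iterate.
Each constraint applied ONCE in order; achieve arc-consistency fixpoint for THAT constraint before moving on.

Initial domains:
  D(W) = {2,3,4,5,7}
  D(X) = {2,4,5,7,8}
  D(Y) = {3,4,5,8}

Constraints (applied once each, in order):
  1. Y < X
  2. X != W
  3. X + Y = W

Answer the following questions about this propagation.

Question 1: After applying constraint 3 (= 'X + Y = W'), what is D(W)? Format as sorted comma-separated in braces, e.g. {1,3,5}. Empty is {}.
Answer: {7}

Derivation:
Constraint 1 (Y < X) on D(Y)={3,4,5,8} D(X)={2,4,5,7,8}: Y {3,4,5,8}->{3,4,5}; X {2,4,5,7,8}->{4,5,7,8}
Constraint 2 (X != W) on D(X)={4,5,7,8} D(W)={2,3,4,5,7}: no change
Constraint 3 (X + Y = W) on D(X)={4,5,7,8} D(Y)={3,4,5} D(W)={2,3,4,5,7}: X {4,5,7,8}->{4}; Y {3,4,5}->{3}; W {2,3,4,5,7}->{7}
So after constraint 3: D(W) = {7}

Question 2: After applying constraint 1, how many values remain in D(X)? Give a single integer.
Constraint 1 (Y < X) on D(Y)={3,4,5,8} D(X)={2,4,5,7,8}: Y {3,4,5,8}->{3,4,5}; X {2,4,5,7,8}->{4,5,7,8}
So after constraint 1: D(X)={4,5,7,8}, size = 4

Answer: 4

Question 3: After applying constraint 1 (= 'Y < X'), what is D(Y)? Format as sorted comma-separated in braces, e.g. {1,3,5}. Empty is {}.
Answer: {3,4,5}

Derivation:
Constraint 1 (Y < X) on D(Y)={3,4,5,8} D(X)={2,4,5,7,8}: Y {3,4,5,8}->{3,4,5}; X {2,4,5,7,8}->{4,5,7,8}
So after constraint 1: D(Y) = {3,4,5}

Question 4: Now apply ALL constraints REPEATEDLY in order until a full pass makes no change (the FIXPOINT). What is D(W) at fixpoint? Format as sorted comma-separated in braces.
Answer: {7}

Derivation:
pass 0 (initial): D(W)={2,3,4,5,7}
pass 1: W {2,3,4,5,7}->{7}; X {2,4,5,7,8}->{4}; Y {3,4,5,8}->{3}
pass 2: no change
Fixpoint after 2 passes: D(W) = {7}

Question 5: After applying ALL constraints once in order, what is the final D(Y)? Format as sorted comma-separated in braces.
Constraint 1 (Y < X) on D(Y)={3,4,5,8} D(X)={2,4,5,7,8}: Y {3,4,5,8}->{3,4,5}; X {2,4,5,7,8}->{4,5,7,8}
Constraint 2 (X != W) on D(X)={4,5,7,8} D(W)={2,3,4,5,7}: no change
Constraint 3 (X + Y = W) on D(X)={4,5,7,8} D(Y)={3,4,5} D(W)={2,3,4,5,7}: X {4,5,7,8}->{4}; Y {3,4,5}->{3}; W {2,3,4,5,7}->{7}
So after all 3 constraints: D(Y) = {3}

Answer: {3}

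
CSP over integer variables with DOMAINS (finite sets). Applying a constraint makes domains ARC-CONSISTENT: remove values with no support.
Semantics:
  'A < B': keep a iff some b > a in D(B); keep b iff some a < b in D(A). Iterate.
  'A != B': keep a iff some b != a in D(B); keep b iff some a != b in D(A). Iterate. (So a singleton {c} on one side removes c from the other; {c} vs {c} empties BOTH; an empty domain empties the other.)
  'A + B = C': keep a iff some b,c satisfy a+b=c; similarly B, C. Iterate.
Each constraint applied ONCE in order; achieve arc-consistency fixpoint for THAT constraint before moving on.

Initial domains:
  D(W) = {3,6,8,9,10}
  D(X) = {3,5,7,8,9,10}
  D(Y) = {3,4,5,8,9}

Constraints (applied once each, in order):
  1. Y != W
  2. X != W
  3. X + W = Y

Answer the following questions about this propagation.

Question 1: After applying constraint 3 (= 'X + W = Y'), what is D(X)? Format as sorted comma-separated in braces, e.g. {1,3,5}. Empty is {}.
Answer: {3,5}

Derivation:
Constraint 1 (Y != W) on D(Y)={3,4,5,8,9} D(W)={3,6,8,9,10}: no change
Constraint 2 (X != W) on D(X)={3,5,7,8,9,10} D(W)={3,6,8,9,10}: no change
Constraint 3 (X + W = Y) on D(X)={3,5,7,8,9,10} D(W)={3,6,8,9,10} D(Y)={3,4,5,8,9}: X {3,5,7,8,9,10}->{3,5}; W {3,6,8,9,10}->{3,6}; Y {3,4,5,8,9}->{8,9}
So after constraint 3: D(X) = {3,5}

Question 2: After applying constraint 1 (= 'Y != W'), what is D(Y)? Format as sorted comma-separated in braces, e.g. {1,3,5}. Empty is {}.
Answer: {3,4,5,8,9}

Derivation:
Constraint 1 (Y != W) on D(Y)={3,4,5,8,9} D(W)={3,6,8,9,10}: no change
So after constraint 1: D(Y) = {3,4,5,8,9}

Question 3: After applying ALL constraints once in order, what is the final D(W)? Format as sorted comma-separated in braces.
Constraint 1 (Y != W) on D(Y)={3,4,5,8,9} D(W)={3,6,8,9,10}: no change
Constraint 2 (X != W) on D(X)={3,5,7,8,9,10} D(W)={3,6,8,9,10}: no change
Constraint 3 (X + W = Y) on D(X)={3,5,7,8,9,10} D(W)={3,6,8,9,10} D(Y)={3,4,5,8,9}: X {3,5,7,8,9,10}->{3,5}; W {3,6,8,9,10}->{3,6}; Y {3,4,5,8,9}->{8,9}
So after all 3 constraints: D(W) = {3,6}

Answer: {3,6}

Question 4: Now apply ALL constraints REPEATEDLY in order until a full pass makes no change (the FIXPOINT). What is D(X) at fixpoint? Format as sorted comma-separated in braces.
pass 0 (initial): D(X)={3,5,7,8,9,10}
pass 1: W {3,6,8,9,10}->{3,6}; X {3,5,7,8,9,10}->{3,5}; Y {3,4,5,8,9}->{8,9}
pass 2: no change
Fixpoint after 2 passes: D(X) = {3,5}

Answer: {3,5}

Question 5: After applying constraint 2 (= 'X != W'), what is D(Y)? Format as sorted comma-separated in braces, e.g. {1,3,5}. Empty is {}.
Answer: {3,4,5,8,9}

Derivation:
Constraint 1 (Y != W) on D(Y)={3,4,5,8,9} D(W)={3,6,8,9,10}: no change
Constraint 2 (X != W) on D(X)={3,5,7,8,9,10} D(W)={3,6,8,9,10}: no change
So after constraint 2: D(Y) = {3,4,5,8,9}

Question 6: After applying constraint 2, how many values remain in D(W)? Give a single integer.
Constraint 1 (Y != W) on D(Y)={3,4,5,8,9} D(W)={3,6,8,9,10}: no change
Constraint 2 (X != W) on D(X)={3,5,7,8,9,10} D(W)={3,6,8,9,10}: no change
So after constraint 2: D(W)={3,6,8,9,10}, size = 5

Answer: 5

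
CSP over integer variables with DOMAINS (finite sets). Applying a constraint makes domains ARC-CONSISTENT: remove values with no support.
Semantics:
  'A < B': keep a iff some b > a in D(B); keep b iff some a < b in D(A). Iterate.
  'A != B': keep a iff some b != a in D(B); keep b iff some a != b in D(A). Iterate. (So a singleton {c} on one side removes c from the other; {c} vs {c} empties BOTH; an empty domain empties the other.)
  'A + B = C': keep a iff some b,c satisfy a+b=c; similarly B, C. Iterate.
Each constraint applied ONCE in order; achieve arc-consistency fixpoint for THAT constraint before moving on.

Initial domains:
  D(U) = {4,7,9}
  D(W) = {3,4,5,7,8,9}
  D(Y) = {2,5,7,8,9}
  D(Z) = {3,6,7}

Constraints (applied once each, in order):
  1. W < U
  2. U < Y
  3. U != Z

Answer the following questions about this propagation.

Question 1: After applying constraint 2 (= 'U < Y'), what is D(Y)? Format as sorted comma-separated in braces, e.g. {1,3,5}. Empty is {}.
Constraint 1 (W < U) on D(W)={3,4,5,7,8,9} D(U)={4,7,9}: W {3,4,5,7,8,9}->{3,4,5,7,8}
Constraint 2 (U < Y) on D(U)={4,7,9} D(Y)={2,5,7,8,9}: U {4,7,9}->{4,7}; Y {2,5,7,8,9}->{5,7,8,9}
So after constraint 2: D(Y) = {5,7,8,9}

Answer: {5,7,8,9}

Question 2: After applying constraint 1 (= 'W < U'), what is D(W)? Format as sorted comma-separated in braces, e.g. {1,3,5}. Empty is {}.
Constraint 1 (W < U) on D(W)={3,4,5,7,8,9} D(U)={4,7,9}: W {3,4,5,7,8,9}->{3,4,5,7,8}
So after constraint 1: D(W) = {3,4,5,7,8}

Answer: {3,4,5,7,8}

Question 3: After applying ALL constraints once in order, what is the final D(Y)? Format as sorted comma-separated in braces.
Constraint 1 (W < U) on D(W)={3,4,5,7,8,9} D(U)={4,7,9}: W {3,4,5,7,8,9}->{3,4,5,7,8}
Constraint 2 (U < Y) on D(U)={4,7,9} D(Y)={2,5,7,8,9}: U {4,7,9}->{4,7}; Y {2,5,7,8,9}->{5,7,8,9}
Constraint 3 (U != Z) on D(U)={4,7} D(Z)={3,6,7}: no change
So after all 3 constraints: D(Y) = {5,7,8,9}

Answer: {5,7,8,9}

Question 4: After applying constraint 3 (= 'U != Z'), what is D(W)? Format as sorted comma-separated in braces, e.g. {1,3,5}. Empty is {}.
Constraint 1 (W < U) on D(W)={3,4,5,7,8,9} D(U)={4,7,9}: W {3,4,5,7,8,9}->{3,4,5,7,8}
Constraint 2 (U < Y) on D(U)={4,7,9} D(Y)={2,5,7,8,9}: U {4,7,9}->{4,7}; Y {2,5,7,8,9}->{5,7,8,9}
Constraint 3 (U != Z) on D(U)={4,7} D(Z)={3,6,7}: no change
So after constraint 3: D(W) = {3,4,5,7,8}

Answer: {3,4,5,7,8}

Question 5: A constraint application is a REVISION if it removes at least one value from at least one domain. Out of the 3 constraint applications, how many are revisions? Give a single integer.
Constraint 1 (W < U) on D(W)={3,4,5,7,8,9} D(U)={4,7,9}: W {3,4,5,7,8,9}->{3,4,5,7,8} => REVISION
Constraint 2 (U < Y) on D(U)={4,7,9} D(Y)={2,5,7,8,9}: U {4,7,9}->{4,7}; Y {2,5,7,8,9}->{5,7,8,9} => REVISION
Constraint 3 (U != Z) on D(U)={4,7} D(Z)={3,6,7}: no change => not a revision
Total revisions = 2

Answer: 2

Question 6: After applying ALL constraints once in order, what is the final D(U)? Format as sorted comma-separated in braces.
Constraint 1 (W < U) on D(W)={3,4,5,7,8,9} D(U)={4,7,9}: W {3,4,5,7,8,9}->{3,4,5,7,8}
Constraint 2 (U < Y) on D(U)={4,7,9} D(Y)={2,5,7,8,9}: U {4,7,9}->{4,7}; Y {2,5,7,8,9}->{5,7,8,9}
Constraint 3 (U != Z) on D(U)={4,7} D(Z)={3,6,7}: no change
So after all 3 constraints: D(U) = {4,7}

Answer: {4,7}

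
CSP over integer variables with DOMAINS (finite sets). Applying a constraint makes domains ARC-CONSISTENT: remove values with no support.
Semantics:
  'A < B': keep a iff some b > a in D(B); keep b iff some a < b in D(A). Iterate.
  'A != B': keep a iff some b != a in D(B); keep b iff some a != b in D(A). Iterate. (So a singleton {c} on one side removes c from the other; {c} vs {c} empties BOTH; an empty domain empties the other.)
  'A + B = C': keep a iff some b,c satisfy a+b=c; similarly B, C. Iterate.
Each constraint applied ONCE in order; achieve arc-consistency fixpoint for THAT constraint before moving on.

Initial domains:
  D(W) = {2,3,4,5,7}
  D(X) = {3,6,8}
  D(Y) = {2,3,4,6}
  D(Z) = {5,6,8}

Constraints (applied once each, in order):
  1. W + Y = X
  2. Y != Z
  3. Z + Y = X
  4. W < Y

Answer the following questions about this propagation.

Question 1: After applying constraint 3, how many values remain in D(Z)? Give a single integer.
Answer: 2

Derivation:
Constraint 1 (W + Y = X) on D(W)={2,3,4,5,7} D(Y)={2,3,4,6} D(X)={3,6,8}: W {2,3,4,5,7}->{2,3,4,5}; X {3,6,8}->{6,8}
Constraint 2 (Y != Z) on D(Y)={2,3,4,6} D(Z)={5,6,8}: no change
Constraint 3 (Z + Y = X) on D(Z)={5,6,8} D(Y)={2,3,4,6} D(X)={6,8}: Z {5,6,8}->{5,6}; Y {2,3,4,6}->{2,3}; X {6,8}->{8}
So after constraint 3: D(Z)={5,6}, size = 2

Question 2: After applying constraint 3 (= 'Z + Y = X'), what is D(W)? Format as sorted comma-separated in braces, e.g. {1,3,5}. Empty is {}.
Answer: {2,3,4,5}

Derivation:
Constraint 1 (W + Y = X) on D(W)={2,3,4,5,7} D(Y)={2,3,4,6} D(X)={3,6,8}: W {2,3,4,5,7}->{2,3,4,5}; X {3,6,8}->{6,8}
Constraint 2 (Y != Z) on D(Y)={2,3,4,6} D(Z)={5,6,8}: no change
Constraint 3 (Z + Y = X) on D(Z)={5,6,8} D(Y)={2,3,4,6} D(X)={6,8}: Z {5,6,8}->{5,6}; Y {2,3,4,6}->{2,3}; X {6,8}->{8}
So after constraint 3: D(W) = {2,3,4,5}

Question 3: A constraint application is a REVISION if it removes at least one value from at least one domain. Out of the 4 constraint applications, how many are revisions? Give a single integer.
Answer: 3

Derivation:
Constraint 1 (W + Y = X) on D(W)={2,3,4,5,7} D(Y)={2,3,4,6} D(X)={3,6,8}: W {2,3,4,5,7}->{2,3,4,5}; X {3,6,8}->{6,8} => REVISION
Constraint 2 (Y != Z) on D(Y)={2,3,4,6} D(Z)={5,6,8}: no change => not a revision
Constraint 3 (Z + Y = X) on D(Z)={5,6,8} D(Y)={2,3,4,6} D(X)={6,8}: Z {5,6,8}->{5,6}; Y {2,3,4,6}->{2,3}; X {6,8}->{8} => REVISION
Constraint 4 (W < Y) on D(W)={2,3,4,5} D(Y)={2,3}: W {2,3,4,5}->{2}; Y {2,3}->{3} => REVISION
Total revisions = 3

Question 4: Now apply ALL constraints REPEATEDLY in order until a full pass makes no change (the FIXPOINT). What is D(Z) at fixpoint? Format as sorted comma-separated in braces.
pass 0 (initial): D(Z)={5,6,8}
pass 1: W {2,3,4,5,7}->{2}; X {3,6,8}->{8}; Y {2,3,4,6}->{3}; Z {5,6,8}->{5,6}
pass 2: W {2}->{}; X {8}->{}; Y {3}->{}; Z {5,6}->{}
pass 3: no change
Fixpoint after 3 passes: D(Z) = {}

Answer: {}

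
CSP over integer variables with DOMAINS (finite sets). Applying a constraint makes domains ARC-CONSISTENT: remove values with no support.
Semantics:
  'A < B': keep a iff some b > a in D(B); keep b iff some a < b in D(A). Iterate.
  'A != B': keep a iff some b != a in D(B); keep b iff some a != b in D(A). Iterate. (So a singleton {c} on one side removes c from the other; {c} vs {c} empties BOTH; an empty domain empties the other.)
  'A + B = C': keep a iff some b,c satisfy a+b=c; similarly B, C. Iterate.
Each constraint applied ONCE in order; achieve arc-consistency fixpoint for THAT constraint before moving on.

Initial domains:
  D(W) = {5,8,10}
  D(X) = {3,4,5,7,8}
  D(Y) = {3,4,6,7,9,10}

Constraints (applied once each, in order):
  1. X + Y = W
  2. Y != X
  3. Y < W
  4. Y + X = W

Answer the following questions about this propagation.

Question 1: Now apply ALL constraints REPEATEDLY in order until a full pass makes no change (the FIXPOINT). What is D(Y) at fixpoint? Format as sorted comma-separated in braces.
pass 0 (initial): D(Y)={3,4,6,7,9,10}
pass 1: W {5,8,10}->{8,10}; X {3,4,5,7,8}->{3,4,5,7}; Y {3,4,6,7,9,10}->{3,4,6,7}
pass 2: no change
Fixpoint after 2 passes: D(Y) = {3,4,6,7}

Answer: {3,4,6,7}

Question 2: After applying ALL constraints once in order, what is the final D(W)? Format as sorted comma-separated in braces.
Answer: {8,10}

Derivation:
Constraint 1 (X + Y = W) on D(X)={3,4,5,7,8} D(Y)={3,4,6,7,9,10} D(W)={5,8,10}: X {3,4,5,7,8}->{3,4,5,7}; Y {3,4,6,7,9,10}->{3,4,6,7}; W {5,8,10}->{8,10}
Constraint 2 (Y != X) on D(Y)={3,4,6,7} D(X)={3,4,5,7}: no change
Constraint 3 (Y < W) on D(Y)={3,4,6,7} D(W)={8,10}: no change
Constraint 4 (Y + X = W) on D(Y)={3,4,6,7} D(X)={3,4,5,7} D(W)={8,10}: no change
So after all 4 constraints: D(W) = {8,10}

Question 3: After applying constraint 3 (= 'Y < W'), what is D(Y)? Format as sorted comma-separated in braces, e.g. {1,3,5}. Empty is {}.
Answer: {3,4,6,7}

Derivation:
Constraint 1 (X + Y = W) on D(X)={3,4,5,7,8} D(Y)={3,4,6,7,9,10} D(W)={5,8,10}: X {3,4,5,7,8}->{3,4,5,7}; Y {3,4,6,7,9,10}->{3,4,6,7}; W {5,8,10}->{8,10}
Constraint 2 (Y != X) on D(Y)={3,4,6,7} D(X)={3,4,5,7}: no change
Constraint 3 (Y < W) on D(Y)={3,4,6,7} D(W)={8,10}: no change
So after constraint 3: D(Y) = {3,4,6,7}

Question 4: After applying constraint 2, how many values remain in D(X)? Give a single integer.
Constraint 1 (X + Y = W) on D(X)={3,4,5,7,8} D(Y)={3,4,6,7,9,10} D(W)={5,8,10}: X {3,4,5,7,8}->{3,4,5,7}; Y {3,4,6,7,9,10}->{3,4,6,7}; W {5,8,10}->{8,10}
Constraint 2 (Y != X) on D(Y)={3,4,6,7} D(X)={3,4,5,7}: no change
So after constraint 2: D(X)={3,4,5,7}, size = 4

Answer: 4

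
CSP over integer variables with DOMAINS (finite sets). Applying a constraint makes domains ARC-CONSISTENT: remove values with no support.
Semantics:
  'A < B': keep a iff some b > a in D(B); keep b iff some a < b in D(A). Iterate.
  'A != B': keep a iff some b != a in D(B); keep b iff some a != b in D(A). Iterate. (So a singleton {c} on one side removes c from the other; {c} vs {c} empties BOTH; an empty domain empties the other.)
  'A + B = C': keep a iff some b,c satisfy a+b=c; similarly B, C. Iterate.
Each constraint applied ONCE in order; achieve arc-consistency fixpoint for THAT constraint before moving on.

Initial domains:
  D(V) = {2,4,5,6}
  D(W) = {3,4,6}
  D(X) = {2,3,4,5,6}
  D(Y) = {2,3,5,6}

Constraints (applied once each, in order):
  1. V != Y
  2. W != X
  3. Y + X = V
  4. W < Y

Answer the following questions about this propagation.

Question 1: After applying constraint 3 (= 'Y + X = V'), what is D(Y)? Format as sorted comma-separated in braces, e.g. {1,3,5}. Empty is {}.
Constraint 1 (V != Y) on D(V)={2,4,5,6} D(Y)={2,3,5,6}: no change
Constraint 2 (W != X) on D(W)={3,4,6} D(X)={2,3,4,5,6}: no change
Constraint 3 (Y + X = V) on D(Y)={2,3,5,6} D(X)={2,3,4,5,6} D(V)={2,4,5,6}: Y {2,3,5,6}->{2,3}; X {2,3,4,5,6}->{2,3,4}; V {2,4,5,6}->{4,5,6}
So after constraint 3: D(Y) = {2,3}

Answer: {2,3}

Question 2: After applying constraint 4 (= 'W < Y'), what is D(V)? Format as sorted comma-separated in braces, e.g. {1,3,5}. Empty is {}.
Constraint 1 (V != Y) on D(V)={2,4,5,6} D(Y)={2,3,5,6}: no change
Constraint 2 (W != X) on D(W)={3,4,6} D(X)={2,3,4,5,6}: no change
Constraint 3 (Y + X = V) on D(Y)={2,3,5,6} D(X)={2,3,4,5,6} D(V)={2,4,5,6}: Y {2,3,5,6}->{2,3}; X {2,3,4,5,6}->{2,3,4}; V {2,4,5,6}->{4,5,6}
Constraint 4 (W < Y) on D(W)={3,4,6} D(Y)={2,3}: W {3,4,6}->{}; Y {2,3}->{}
So after constraint 4: D(V) = {4,5,6}

Answer: {4,5,6}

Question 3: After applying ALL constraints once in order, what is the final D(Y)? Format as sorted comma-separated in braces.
Constraint 1 (V != Y) on D(V)={2,4,5,6} D(Y)={2,3,5,6}: no change
Constraint 2 (W != X) on D(W)={3,4,6} D(X)={2,3,4,5,6}: no change
Constraint 3 (Y + X = V) on D(Y)={2,3,5,6} D(X)={2,3,4,5,6} D(V)={2,4,5,6}: Y {2,3,5,6}->{2,3}; X {2,3,4,5,6}->{2,3,4}; V {2,4,5,6}->{4,5,6}
Constraint 4 (W < Y) on D(W)={3,4,6} D(Y)={2,3}: W {3,4,6}->{}; Y {2,3}->{}
So after all 4 constraints: D(Y) = {}

Answer: {}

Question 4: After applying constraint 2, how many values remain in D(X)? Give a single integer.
Constraint 1 (V != Y) on D(V)={2,4,5,6} D(Y)={2,3,5,6}: no change
Constraint 2 (W != X) on D(W)={3,4,6} D(X)={2,3,4,5,6}: no change
So after constraint 2: D(X)={2,3,4,5,6}, size = 5

Answer: 5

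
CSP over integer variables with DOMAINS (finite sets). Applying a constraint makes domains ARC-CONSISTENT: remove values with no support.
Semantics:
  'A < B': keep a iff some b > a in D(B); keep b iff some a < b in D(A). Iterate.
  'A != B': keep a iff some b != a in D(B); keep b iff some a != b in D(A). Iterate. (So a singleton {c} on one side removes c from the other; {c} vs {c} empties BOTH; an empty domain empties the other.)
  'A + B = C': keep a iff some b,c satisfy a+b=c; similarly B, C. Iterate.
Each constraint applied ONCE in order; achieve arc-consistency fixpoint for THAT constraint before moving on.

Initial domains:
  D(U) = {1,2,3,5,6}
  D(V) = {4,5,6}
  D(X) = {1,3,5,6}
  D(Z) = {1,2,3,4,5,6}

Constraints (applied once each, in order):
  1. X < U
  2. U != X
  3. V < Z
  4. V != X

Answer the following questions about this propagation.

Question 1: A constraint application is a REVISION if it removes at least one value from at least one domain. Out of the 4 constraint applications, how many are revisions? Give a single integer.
Answer: 2

Derivation:
Constraint 1 (X < U) on D(X)={1,3,5,6} D(U)={1,2,3,5,6}: X {1,3,5,6}->{1,3,5}; U {1,2,3,5,6}->{2,3,5,6} => REVISION
Constraint 2 (U != X) on D(U)={2,3,5,6} D(X)={1,3,5}: no change => not a revision
Constraint 3 (V < Z) on D(V)={4,5,6} D(Z)={1,2,3,4,5,6}: V {4,5,6}->{4,5}; Z {1,2,3,4,5,6}->{5,6} => REVISION
Constraint 4 (V != X) on D(V)={4,5} D(X)={1,3,5}: no change => not a revision
Total revisions = 2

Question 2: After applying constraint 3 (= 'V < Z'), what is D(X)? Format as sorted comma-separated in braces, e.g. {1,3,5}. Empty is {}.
Answer: {1,3,5}

Derivation:
Constraint 1 (X < U) on D(X)={1,3,5,6} D(U)={1,2,3,5,6}: X {1,3,5,6}->{1,3,5}; U {1,2,3,5,6}->{2,3,5,6}
Constraint 2 (U != X) on D(U)={2,3,5,6} D(X)={1,3,5}: no change
Constraint 3 (V < Z) on D(V)={4,5,6} D(Z)={1,2,3,4,5,6}: V {4,5,6}->{4,5}; Z {1,2,3,4,5,6}->{5,6}
So after constraint 3: D(X) = {1,3,5}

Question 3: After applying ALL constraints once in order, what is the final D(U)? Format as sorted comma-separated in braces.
Answer: {2,3,5,6}

Derivation:
Constraint 1 (X < U) on D(X)={1,3,5,6} D(U)={1,2,3,5,6}: X {1,3,5,6}->{1,3,5}; U {1,2,3,5,6}->{2,3,5,6}
Constraint 2 (U != X) on D(U)={2,3,5,6} D(X)={1,3,5}: no change
Constraint 3 (V < Z) on D(V)={4,5,6} D(Z)={1,2,3,4,5,6}: V {4,5,6}->{4,5}; Z {1,2,3,4,5,6}->{5,6}
Constraint 4 (V != X) on D(V)={4,5} D(X)={1,3,5}: no change
So after all 4 constraints: D(U) = {2,3,5,6}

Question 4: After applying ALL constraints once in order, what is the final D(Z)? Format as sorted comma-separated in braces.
Constraint 1 (X < U) on D(X)={1,3,5,6} D(U)={1,2,3,5,6}: X {1,3,5,6}->{1,3,5}; U {1,2,3,5,6}->{2,3,5,6}
Constraint 2 (U != X) on D(U)={2,3,5,6} D(X)={1,3,5}: no change
Constraint 3 (V < Z) on D(V)={4,5,6} D(Z)={1,2,3,4,5,6}: V {4,5,6}->{4,5}; Z {1,2,3,4,5,6}->{5,6}
Constraint 4 (V != X) on D(V)={4,5} D(X)={1,3,5}: no change
So after all 4 constraints: D(Z) = {5,6}

Answer: {5,6}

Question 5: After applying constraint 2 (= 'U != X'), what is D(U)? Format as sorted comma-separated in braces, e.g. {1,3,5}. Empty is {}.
Constraint 1 (X < U) on D(X)={1,3,5,6} D(U)={1,2,3,5,6}: X {1,3,5,6}->{1,3,5}; U {1,2,3,5,6}->{2,3,5,6}
Constraint 2 (U != X) on D(U)={2,3,5,6} D(X)={1,3,5}: no change
So after constraint 2: D(U) = {2,3,5,6}

Answer: {2,3,5,6}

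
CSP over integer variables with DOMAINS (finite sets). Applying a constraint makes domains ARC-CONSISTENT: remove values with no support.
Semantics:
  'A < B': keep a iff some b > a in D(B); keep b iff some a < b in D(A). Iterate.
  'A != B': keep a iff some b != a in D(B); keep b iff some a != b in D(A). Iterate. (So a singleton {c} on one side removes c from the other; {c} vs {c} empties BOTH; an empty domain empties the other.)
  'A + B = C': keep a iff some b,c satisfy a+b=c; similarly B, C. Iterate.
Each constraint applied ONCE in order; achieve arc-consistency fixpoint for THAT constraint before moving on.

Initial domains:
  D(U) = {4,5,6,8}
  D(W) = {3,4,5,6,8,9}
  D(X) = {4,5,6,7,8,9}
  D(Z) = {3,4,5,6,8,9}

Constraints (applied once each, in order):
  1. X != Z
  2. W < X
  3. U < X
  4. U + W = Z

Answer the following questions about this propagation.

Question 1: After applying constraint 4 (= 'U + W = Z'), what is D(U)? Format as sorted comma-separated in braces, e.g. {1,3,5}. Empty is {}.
Answer: {4,5,6}

Derivation:
Constraint 1 (X != Z) on D(X)={4,5,6,7,8,9} D(Z)={3,4,5,6,8,9}: no change
Constraint 2 (W < X) on D(W)={3,4,5,6,8,9} D(X)={4,5,6,7,8,9}: W {3,4,5,6,8,9}->{3,4,5,6,8}
Constraint 3 (U < X) on D(U)={4,5,6,8} D(X)={4,5,6,7,8,9}: X {4,5,6,7,8,9}->{5,6,7,8,9}
Constraint 4 (U + W = Z) on D(U)={4,5,6,8} D(W)={3,4,5,6,8} D(Z)={3,4,5,6,8,9}: U {4,5,6,8}->{4,5,6}; W {3,4,5,6,8}->{3,4,5}; Z {3,4,5,6,8,9}->{8,9}
So after constraint 4: D(U) = {4,5,6}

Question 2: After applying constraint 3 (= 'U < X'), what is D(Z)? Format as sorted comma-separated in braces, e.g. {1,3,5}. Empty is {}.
Constraint 1 (X != Z) on D(X)={4,5,6,7,8,9} D(Z)={3,4,5,6,8,9}: no change
Constraint 2 (W < X) on D(W)={3,4,5,6,8,9} D(X)={4,5,6,7,8,9}: W {3,4,5,6,8,9}->{3,4,5,6,8}
Constraint 3 (U < X) on D(U)={4,5,6,8} D(X)={4,5,6,7,8,9}: X {4,5,6,7,8,9}->{5,6,7,8,9}
So after constraint 3: D(Z) = {3,4,5,6,8,9}

Answer: {3,4,5,6,8,9}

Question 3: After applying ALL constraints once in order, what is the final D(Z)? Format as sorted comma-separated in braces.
Constraint 1 (X != Z) on D(X)={4,5,6,7,8,9} D(Z)={3,4,5,6,8,9}: no change
Constraint 2 (W < X) on D(W)={3,4,5,6,8,9} D(X)={4,5,6,7,8,9}: W {3,4,5,6,8,9}->{3,4,5,6,8}
Constraint 3 (U < X) on D(U)={4,5,6,8} D(X)={4,5,6,7,8,9}: X {4,5,6,7,8,9}->{5,6,7,8,9}
Constraint 4 (U + W = Z) on D(U)={4,5,6,8} D(W)={3,4,5,6,8} D(Z)={3,4,5,6,8,9}: U {4,5,6,8}->{4,5,6}; W {3,4,5,6,8}->{3,4,5}; Z {3,4,5,6,8,9}->{8,9}
So after all 4 constraints: D(Z) = {8,9}

Answer: {8,9}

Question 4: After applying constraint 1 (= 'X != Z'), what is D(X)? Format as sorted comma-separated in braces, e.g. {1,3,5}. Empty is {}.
Answer: {4,5,6,7,8,9}

Derivation:
Constraint 1 (X != Z) on D(X)={4,5,6,7,8,9} D(Z)={3,4,5,6,8,9}: no change
So after constraint 1: D(X) = {4,5,6,7,8,9}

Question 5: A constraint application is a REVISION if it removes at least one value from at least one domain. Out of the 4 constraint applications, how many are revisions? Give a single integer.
Answer: 3

Derivation:
Constraint 1 (X != Z) on D(X)={4,5,6,7,8,9} D(Z)={3,4,5,6,8,9}: no change => not a revision
Constraint 2 (W < X) on D(W)={3,4,5,6,8,9} D(X)={4,5,6,7,8,9}: W {3,4,5,6,8,9}->{3,4,5,6,8} => REVISION
Constraint 3 (U < X) on D(U)={4,5,6,8} D(X)={4,5,6,7,8,9}: X {4,5,6,7,8,9}->{5,6,7,8,9} => REVISION
Constraint 4 (U + W = Z) on D(U)={4,5,6,8} D(W)={3,4,5,6,8} D(Z)={3,4,5,6,8,9}: U {4,5,6,8}->{4,5,6}; W {3,4,5,6,8}->{3,4,5}; Z {3,4,5,6,8,9}->{8,9} => REVISION
Total revisions = 3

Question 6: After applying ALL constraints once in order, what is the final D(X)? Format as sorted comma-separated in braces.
Answer: {5,6,7,8,9}

Derivation:
Constraint 1 (X != Z) on D(X)={4,5,6,7,8,9} D(Z)={3,4,5,6,8,9}: no change
Constraint 2 (W < X) on D(W)={3,4,5,6,8,9} D(X)={4,5,6,7,8,9}: W {3,4,5,6,8,9}->{3,4,5,6,8}
Constraint 3 (U < X) on D(U)={4,5,6,8} D(X)={4,5,6,7,8,9}: X {4,5,6,7,8,9}->{5,6,7,8,9}
Constraint 4 (U + W = Z) on D(U)={4,5,6,8} D(W)={3,4,5,6,8} D(Z)={3,4,5,6,8,9}: U {4,5,6,8}->{4,5,6}; W {3,4,5,6,8}->{3,4,5}; Z {3,4,5,6,8,9}->{8,9}
So after all 4 constraints: D(X) = {5,6,7,8,9}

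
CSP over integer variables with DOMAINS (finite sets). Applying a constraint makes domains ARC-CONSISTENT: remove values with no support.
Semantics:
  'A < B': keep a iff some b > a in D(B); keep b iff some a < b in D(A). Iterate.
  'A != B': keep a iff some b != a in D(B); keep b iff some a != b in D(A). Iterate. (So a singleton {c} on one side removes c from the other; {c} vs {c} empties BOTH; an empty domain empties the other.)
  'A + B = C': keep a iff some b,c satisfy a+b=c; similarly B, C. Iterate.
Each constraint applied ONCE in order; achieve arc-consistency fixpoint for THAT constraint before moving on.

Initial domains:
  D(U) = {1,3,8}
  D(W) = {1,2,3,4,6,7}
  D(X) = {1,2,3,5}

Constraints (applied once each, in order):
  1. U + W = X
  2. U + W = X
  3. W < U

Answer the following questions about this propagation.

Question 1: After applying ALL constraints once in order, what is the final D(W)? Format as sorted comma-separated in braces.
Answer: {1,2}

Derivation:
Constraint 1 (U + W = X) on D(U)={1,3,8} D(W)={1,2,3,4,6,7} D(X)={1,2,3,5}: U {1,3,8}->{1,3}; W {1,2,3,4,6,7}->{1,2,4}; X {1,2,3,5}->{2,3,5}
Constraint 2 (U + W = X) on D(U)={1,3} D(W)={1,2,4} D(X)={2,3,5}: no change
Constraint 3 (W < U) on D(W)={1,2,4} D(U)={1,3}: W {1,2,4}->{1,2}; U {1,3}->{3}
So after all 3 constraints: D(W) = {1,2}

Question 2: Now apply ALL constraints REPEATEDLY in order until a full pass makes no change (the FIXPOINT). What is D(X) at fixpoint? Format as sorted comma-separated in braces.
pass 0 (initial): D(X)={1,2,3,5}
pass 1: U {1,3,8}->{3}; W {1,2,3,4,6,7}->{1,2}; X {1,2,3,5}->{2,3,5}
pass 2: W {1,2}->{2}; X {2,3,5}->{5}
pass 3: no change
Fixpoint after 3 passes: D(X) = {5}

Answer: {5}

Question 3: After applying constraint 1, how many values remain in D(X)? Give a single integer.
Constraint 1 (U + W = X) on D(U)={1,3,8} D(W)={1,2,3,4,6,7} D(X)={1,2,3,5}: U {1,3,8}->{1,3}; W {1,2,3,4,6,7}->{1,2,4}; X {1,2,3,5}->{2,3,5}
So after constraint 1: D(X)={2,3,5}, size = 3

Answer: 3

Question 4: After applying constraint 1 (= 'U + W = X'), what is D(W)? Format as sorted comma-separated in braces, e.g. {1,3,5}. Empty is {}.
Answer: {1,2,4}

Derivation:
Constraint 1 (U + W = X) on D(U)={1,3,8} D(W)={1,2,3,4,6,7} D(X)={1,2,3,5}: U {1,3,8}->{1,3}; W {1,2,3,4,6,7}->{1,2,4}; X {1,2,3,5}->{2,3,5}
So after constraint 1: D(W) = {1,2,4}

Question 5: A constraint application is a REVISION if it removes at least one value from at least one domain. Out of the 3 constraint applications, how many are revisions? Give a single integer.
Constraint 1 (U + W = X) on D(U)={1,3,8} D(W)={1,2,3,4,6,7} D(X)={1,2,3,5}: U {1,3,8}->{1,3}; W {1,2,3,4,6,7}->{1,2,4}; X {1,2,3,5}->{2,3,5} => REVISION
Constraint 2 (U + W = X) on D(U)={1,3} D(W)={1,2,4} D(X)={2,3,5}: no change => not a revision
Constraint 3 (W < U) on D(W)={1,2,4} D(U)={1,3}: W {1,2,4}->{1,2}; U {1,3}->{3} => REVISION
Total revisions = 2

Answer: 2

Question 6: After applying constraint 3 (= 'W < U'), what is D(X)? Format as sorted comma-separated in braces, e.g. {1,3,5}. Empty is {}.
Constraint 1 (U + W = X) on D(U)={1,3,8} D(W)={1,2,3,4,6,7} D(X)={1,2,3,5}: U {1,3,8}->{1,3}; W {1,2,3,4,6,7}->{1,2,4}; X {1,2,3,5}->{2,3,5}
Constraint 2 (U + W = X) on D(U)={1,3} D(W)={1,2,4} D(X)={2,3,5}: no change
Constraint 3 (W < U) on D(W)={1,2,4} D(U)={1,3}: W {1,2,4}->{1,2}; U {1,3}->{3}
So after constraint 3: D(X) = {2,3,5}

Answer: {2,3,5}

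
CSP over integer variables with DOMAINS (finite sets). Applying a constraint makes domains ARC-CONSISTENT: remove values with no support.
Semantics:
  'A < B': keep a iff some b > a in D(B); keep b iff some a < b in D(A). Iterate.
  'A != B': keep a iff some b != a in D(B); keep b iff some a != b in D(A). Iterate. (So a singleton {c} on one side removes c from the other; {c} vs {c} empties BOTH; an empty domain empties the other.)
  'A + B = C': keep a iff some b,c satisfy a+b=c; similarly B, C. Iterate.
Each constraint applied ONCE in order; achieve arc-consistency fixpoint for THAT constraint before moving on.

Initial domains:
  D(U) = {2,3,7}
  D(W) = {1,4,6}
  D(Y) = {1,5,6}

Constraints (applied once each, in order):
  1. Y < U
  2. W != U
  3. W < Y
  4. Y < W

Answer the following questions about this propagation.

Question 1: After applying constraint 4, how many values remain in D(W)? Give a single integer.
Constraint 1 (Y < U) on D(Y)={1,5,6} D(U)={2,3,7}: no change
Constraint 2 (W != U) on D(W)={1,4,6} D(U)={2,3,7}: no change
Constraint 3 (W < Y) on D(W)={1,4,6} D(Y)={1,5,6}: W {1,4,6}->{1,4}; Y {1,5,6}->{5,6}
Constraint 4 (Y < W) on D(Y)={5,6} D(W)={1,4}: Y {5,6}->{}; W {1,4}->{}
So after constraint 4: D(W)={}, size = 0

Answer: 0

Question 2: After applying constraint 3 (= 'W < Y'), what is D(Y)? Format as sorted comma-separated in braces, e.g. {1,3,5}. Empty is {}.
Constraint 1 (Y < U) on D(Y)={1,5,6} D(U)={2,3,7}: no change
Constraint 2 (W != U) on D(W)={1,4,6} D(U)={2,3,7}: no change
Constraint 3 (W < Y) on D(W)={1,4,6} D(Y)={1,5,6}: W {1,4,6}->{1,4}; Y {1,5,6}->{5,6}
So after constraint 3: D(Y) = {5,6}

Answer: {5,6}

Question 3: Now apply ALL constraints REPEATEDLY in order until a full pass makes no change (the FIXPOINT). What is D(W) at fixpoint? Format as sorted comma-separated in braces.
Answer: {}

Derivation:
pass 0 (initial): D(W)={1,4,6}
pass 1: W {1,4,6}->{}; Y {1,5,6}->{}
pass 2: U {2,3,7}->{}
pass 3: no change
Fixpoint after 3 passes: D(W) = {}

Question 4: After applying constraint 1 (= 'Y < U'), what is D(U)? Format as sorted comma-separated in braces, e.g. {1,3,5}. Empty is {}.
Answer: {2,3,7}

Derivation:
Constraint 1 (Y < U) on D(Y)={1,5,6} D(U)={2,3,7}: no change
So after constraint 1: D(U) = {2,3,7}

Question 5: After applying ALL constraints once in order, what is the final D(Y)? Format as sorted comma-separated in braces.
Constraint 1 (Y < U) on D(Y)={1,5,6} D(U)={2,3,7}: no change
Constraint 2 (W != U) on D(W)={1,4,6} D(U)={2,3,7}: no change
Constraint 3 (W < Y) on D(W)={1,4,6} D(Y)={1,5,6}: W {1,4,6}->{1,4}; Y {1,5,6}->{5,6}
Constraint 4 (Y < W) on D(Y)={5,6} D(W)={1,4}: Y {5,6}->{}; W {1,4}->{}
So after all 4 constraints: D(Y) = {}

Answer: {}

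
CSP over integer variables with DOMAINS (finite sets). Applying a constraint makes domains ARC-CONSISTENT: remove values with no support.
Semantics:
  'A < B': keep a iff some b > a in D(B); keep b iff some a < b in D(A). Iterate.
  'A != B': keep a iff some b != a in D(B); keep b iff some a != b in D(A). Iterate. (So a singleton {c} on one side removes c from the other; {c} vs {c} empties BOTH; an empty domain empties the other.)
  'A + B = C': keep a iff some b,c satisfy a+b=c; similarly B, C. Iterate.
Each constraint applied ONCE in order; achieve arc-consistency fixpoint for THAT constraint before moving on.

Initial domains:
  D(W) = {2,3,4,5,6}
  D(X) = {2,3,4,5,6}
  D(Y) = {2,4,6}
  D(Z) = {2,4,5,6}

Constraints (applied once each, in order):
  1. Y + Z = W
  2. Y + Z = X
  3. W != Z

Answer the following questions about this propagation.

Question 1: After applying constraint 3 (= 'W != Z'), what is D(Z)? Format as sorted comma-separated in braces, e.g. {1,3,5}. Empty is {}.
Constraint 1 (Y + Z = W) on D(Y)={2,4,6} D(Z)={2,4,5,6} D(W)={2,3,4,5,6}: Y {2,4,6}->{2,4}; Z {2,4,5,6}->{2,4}; W {2,3,4,5,6}->{4,6}
Constraint 2 (Y + Z = X) on D(Y)={2,4} D(Z)={2,4} D(X)={2,3,4,5,6}: X {2,3,4,5,6}->{4,6}
Constraint 3 (W != Z) on D(W)={4,6} D(Z)={2,4}: no change
So after constraint 3: D(Z) = {2,4}

Answer: {2,4}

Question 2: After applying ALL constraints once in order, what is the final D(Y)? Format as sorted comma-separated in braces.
Answer: {2,4}

Derivation:
Constraint 1 (Y + Z = W) on D(Y)={2,4,6} D(Z)={2,4,5,6} D(W)={2,3,4,5,6}: Y {2,4,6}->{2,4}; Z {2,4,5,6}->{2,4}; W {2,3,4,5,6}->{4,6}
Constraint 2 (Y + Z = X) on D(Y)={2,4} D(Z)={2,4} D(X)={2,3,4,5,6}: X {2,3,4,5,6}->{4,6}
Constraint 3 (W != Z) on D(W)={4,6} D(Z)={2,4}: no change
So after all 3 constraints: D(Y) = {2,4}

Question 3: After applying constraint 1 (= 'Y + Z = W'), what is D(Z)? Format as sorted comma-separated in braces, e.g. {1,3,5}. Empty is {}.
Answer: {2,4}

Derivation:
Constraint 1 (Y + Z = W) on D(Y)={2,4,6} D(Z)={2,4,5,6} D(W)={2,3,4,5,6}: Y {2,4,6}->{2,4}; Z {2,4,5,6}->{2,4}; W {2,3,4,5,6}->{4,6}
So after constraint 1: D(Z) = {2,4}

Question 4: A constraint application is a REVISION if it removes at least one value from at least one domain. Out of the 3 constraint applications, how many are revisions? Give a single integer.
Answer: 2

Derivation:
Constraint 1 (Y + Z = W) on D(Y)={2,4,6} D(Z)={2,4,5,6} D(W)={2,3,4,5,6}: Y {2,4,6}->{2,4}; Z {2,4,5,6}->{2,4}; W {2,3,4,5,6}->{4,6} => REVISION
Constraint 2 (Y + Z = X) on D(Y)={2,4} D(Z)={2,4} D(X)={2,3,4,5,6}: X {2,3,4,5,6}->{4,6} => REVISION
Constraint 3 (W != Z) on D(W)={4,6} D(Z)={2,4}: no change => not a revision
Total revisions = 2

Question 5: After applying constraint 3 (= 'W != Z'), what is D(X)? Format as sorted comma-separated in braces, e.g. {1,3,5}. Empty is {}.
Constraint 1 (Y + Z = W) on D(Y)={2,4,6} D(Z)={2,4,5,6} D(W)={2,3,4,5,6}: Y {2,4,6}->{2,4}; Z {2,4,5,6}->{2,4}; W {2,3,4,5,6}->{4,6}
Constraint 2 (Y + Z = X) on D(Y)={2,4} D(Z)={2,4} D(X)={2,3,4,5,6}: X {2,3,4,5,6}->{4,6}
Constraint 3 (W != Z) on D(W)={4,6} D(Z)={2,4}: no change
So after constraint 3: D(X) = {4,6}

Answer: {4,6}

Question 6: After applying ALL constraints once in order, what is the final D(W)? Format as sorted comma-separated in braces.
Answer: {4,6}

Derivation:
Constraint 1 (Y + Z = W) on D(Y)={2,4,6} D(Z)={2,4,5,6} D(W)={2,3,4,5,6}: Y {2,4,6}->{2,4}; Z {2,4,5,6}->{2,4}; W {2,3,4,5,6}->{4,6}
Constraint 2 (Y + Z = X) on D(Y)={2,4} D(Z)={2,4} D(X)={2,3,4,5,6}: X {2,3,4,5,6}->{4,6}
Constraint 3 (W != Z) on D(W)={4,6} D(Z)={2,4}: no change
So after all 3 constraints: D(W) = {4,6}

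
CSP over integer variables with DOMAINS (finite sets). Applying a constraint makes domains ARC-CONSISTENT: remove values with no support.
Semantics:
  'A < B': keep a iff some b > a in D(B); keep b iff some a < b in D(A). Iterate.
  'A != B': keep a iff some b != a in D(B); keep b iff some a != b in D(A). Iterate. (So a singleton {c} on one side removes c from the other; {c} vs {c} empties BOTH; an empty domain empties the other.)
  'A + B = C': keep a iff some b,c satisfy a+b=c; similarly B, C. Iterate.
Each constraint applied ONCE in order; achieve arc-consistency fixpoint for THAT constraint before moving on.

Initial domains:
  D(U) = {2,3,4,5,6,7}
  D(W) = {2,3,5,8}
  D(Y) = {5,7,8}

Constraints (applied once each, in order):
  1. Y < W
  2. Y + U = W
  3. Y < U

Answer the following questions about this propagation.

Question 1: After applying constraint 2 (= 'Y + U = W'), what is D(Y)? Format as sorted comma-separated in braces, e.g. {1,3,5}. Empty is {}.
Answer: {5}

Derivation:
Constraint 1 (Y < W) on D(Y)={5,7,8} D(W)={2,3,5,8}: Y {5,7,8}->{5,7}; W {2,3,5,8}->{8}
Constraint 2 (Y + U = W) on D(Y)={5,7} D(U)={2,3,4,5,6,7} D(W)={8}: Y {5,7}->{5}; U {2,3,4,5,6,7}->{3}
So after constraint 2: D(Y) = {5}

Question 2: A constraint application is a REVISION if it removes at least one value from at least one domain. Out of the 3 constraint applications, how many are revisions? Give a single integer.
Constraint 1 (Y < W) on D(Y)={5,7,8} D(W)={2,3,5,8}: Y {5,7,8}->{5,7}; W {2,3,5,8}->{8} => REVISION
Constraint 2 (Y + U = W) on D(Y)={5,7} D(U)={2,3,4,5,6,7} D(W)={8}: Y {5,7}->{5}; U {2,3,4,5,6,7}->{3} => REVISION
Constraint 3 (Y < U) on D(Y)={5} D(U)={3}: Y {5}->{}; U {3}->{} => REVISION
Total revisions = 3

Answer: 3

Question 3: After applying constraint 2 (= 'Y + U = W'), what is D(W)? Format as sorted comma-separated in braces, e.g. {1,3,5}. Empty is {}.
Constraint 1 (Y < W) on D(Y)={5,7,8} D(W)={2,3,5,8}: Y {5,7,8}->{5,7}; W {2,3,5,8}->{8}
Constraint 2 (Y + U = W) on D(Y)={5,7} D(U)={2,3,4,5,6,7} D(W)={8}: Y {5,7}->{5}; U {2,3,4,5,6,7}->{3}
So after constraint 2: D(W) = {8}

Answer: {8}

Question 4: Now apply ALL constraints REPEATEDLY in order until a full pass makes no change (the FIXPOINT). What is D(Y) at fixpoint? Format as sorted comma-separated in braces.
Answer: {}

Derivation:
pass 0 (initial): D(Y)={5,7,8}
pass 1: U {2,3,4,5,6,7}->{}; W {2,3,5,8}->{8}; Y {5,7,8}->{}
pass 2: W {8}->{}
pass 3: no change
Fixpoint after 3 passes: D(Y) = {}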